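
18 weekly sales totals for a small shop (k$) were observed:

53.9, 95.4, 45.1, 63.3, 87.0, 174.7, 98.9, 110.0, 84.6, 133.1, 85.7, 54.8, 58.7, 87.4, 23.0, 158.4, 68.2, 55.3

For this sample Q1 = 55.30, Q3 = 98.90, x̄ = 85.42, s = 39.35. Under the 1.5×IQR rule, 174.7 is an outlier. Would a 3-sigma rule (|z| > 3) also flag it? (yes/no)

no

z = (174.7 − 85.42) / 39.35 = 2.27.
|z| = 2.27 ≤ 3.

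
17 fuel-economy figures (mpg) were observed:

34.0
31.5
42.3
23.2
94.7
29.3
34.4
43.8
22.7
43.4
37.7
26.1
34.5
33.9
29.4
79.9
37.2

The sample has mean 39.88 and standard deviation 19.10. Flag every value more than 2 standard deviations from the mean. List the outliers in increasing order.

Cutoffs at x̄ ± 2s: 39.88 ± 2·19.10 = [1.68, 78.08].
79.9: z = 2.10, |z| > 2 → outlier.
94.7: z = 2.87, |z| > 2 → outlier.
Every other value lies within [1.68, 78.08].

79.9, 94.7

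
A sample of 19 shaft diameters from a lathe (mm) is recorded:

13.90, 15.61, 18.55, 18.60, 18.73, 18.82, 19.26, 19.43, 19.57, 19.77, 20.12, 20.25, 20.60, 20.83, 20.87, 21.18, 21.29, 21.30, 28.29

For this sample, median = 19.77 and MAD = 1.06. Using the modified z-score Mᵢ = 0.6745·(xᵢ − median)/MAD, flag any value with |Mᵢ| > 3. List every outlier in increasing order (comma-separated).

|Mᵢ| > 3 ⇔ |xᵢ − 19.77| > 3·1.06/0.6745 = 4.71.
So outliers lie outside [15.06, 24.48].
13.90: M = -3.74 → outlier.
28.29: M = 5.42 → outlier.

13.90, 28.29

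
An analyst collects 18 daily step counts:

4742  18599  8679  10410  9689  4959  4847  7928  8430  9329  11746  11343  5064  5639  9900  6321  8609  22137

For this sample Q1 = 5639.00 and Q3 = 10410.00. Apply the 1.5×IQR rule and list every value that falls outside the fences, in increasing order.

IQR = Q3 − Q1 = 10410.00 − 5639.00 = 4771.00.
Lower fence = Q1 − 1.5·IQR = 5639.00 − 7156.50 = -1517.50.
Upper fence = Q3 + 1.5·IQR = 10410.00 + 7156.50 = 17566.50.
18599 > 17566.50 → outlier.
22137 > 17566.50 → outlier.
All remaining values lie within [-1517.50, 17566.50].

18599, 22137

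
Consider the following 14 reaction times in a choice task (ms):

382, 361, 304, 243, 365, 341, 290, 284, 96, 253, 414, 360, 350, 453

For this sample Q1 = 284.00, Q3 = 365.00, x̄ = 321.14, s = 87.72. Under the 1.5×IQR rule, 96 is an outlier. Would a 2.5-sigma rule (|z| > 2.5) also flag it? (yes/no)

yes

z = (96 − 321.14) / 87.72 = -2.57.
|z| = 2.57 > 2.5.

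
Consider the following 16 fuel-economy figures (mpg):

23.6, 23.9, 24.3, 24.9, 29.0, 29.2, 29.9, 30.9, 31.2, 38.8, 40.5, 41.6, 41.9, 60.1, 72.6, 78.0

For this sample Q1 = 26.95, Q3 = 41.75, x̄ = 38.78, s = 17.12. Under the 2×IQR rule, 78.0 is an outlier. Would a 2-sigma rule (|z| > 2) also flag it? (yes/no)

yes

z = (78.0 − 38.78) / 17.12 = 2.29.
|z| = 2.29 > 2.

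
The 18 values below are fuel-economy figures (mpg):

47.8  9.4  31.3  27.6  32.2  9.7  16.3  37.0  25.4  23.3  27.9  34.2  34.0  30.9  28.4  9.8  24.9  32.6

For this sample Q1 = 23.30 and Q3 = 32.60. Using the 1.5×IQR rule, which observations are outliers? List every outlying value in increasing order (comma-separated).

47.8

IQR = Q3 − Q1 = 32.60 − 23.30 = 9.30.
Lower fence = Q1 − 1.5·IQR = 23.30 − 13.95 = 9.35.
Upper fence = Q3 + 1.5·IQR = 32.60 + 13.95 = 46.55.
47.8 > 46.55 → outlier.
All remaining values lie within [9.35, 46.55].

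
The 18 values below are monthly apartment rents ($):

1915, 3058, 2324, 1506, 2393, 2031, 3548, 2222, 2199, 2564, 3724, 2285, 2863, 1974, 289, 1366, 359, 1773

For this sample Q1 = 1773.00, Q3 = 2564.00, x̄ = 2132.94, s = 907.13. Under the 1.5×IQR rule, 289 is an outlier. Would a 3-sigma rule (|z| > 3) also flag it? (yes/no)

no

z = (289 − 2132.94) / 907.13 = -2.03.
|z| = 2.03 ≤ 3.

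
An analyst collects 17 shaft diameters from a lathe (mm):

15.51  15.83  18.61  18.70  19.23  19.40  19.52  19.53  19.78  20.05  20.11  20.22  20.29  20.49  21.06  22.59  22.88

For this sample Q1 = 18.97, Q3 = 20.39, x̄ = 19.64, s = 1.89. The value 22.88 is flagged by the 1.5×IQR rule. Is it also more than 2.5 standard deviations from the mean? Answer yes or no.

no

z = (22.88 − 19.64) / 1.89 = 1.71.
|z| = 1.71 ≤ 2.5.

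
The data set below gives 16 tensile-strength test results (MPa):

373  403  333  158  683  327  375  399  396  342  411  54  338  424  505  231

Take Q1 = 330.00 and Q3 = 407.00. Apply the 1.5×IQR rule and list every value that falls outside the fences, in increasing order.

54, 158, 683

IQR = Q3 − Q1 = 407.00 − 330.00 = 77.00.
Lower fence = Q1 − 1.5·IQR = 330.00 − 115.50 = 214.50.
Upper fence = Q3 + 1.5·IQR = 407.00 + 115.50 = 522.50.
54 < 214.50 → outlier.
158 < 214.50 → outlier.
683 > 522.50 → outlier.
All remaining values lie within [214.50, 522.50].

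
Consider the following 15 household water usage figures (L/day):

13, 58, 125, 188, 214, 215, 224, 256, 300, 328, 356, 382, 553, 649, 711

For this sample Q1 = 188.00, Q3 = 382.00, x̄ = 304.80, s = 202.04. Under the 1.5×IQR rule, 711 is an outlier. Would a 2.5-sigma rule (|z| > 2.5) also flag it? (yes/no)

no

z = (711 − 304.80) / 202.04 = 2.01.
|z| = 2.01 ≤ 2.5.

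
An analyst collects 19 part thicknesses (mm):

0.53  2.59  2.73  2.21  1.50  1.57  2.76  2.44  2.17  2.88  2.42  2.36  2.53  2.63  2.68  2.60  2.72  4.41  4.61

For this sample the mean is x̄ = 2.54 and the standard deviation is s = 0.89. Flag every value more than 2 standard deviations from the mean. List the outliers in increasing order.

0.53, 4.41, 4.61

Cutoffs at x̄ ± 2s: 2.54 ± 2·0.89 = [0.76, 4.32].
0.53: z = -2.26, |z| > 2 → outlier.
4.41: z = 2.10, |z| > 2 → outlier.
4.61: z = 2.33, |z| > 2 → outlier.
Every other value lies within [0.76, 4.32].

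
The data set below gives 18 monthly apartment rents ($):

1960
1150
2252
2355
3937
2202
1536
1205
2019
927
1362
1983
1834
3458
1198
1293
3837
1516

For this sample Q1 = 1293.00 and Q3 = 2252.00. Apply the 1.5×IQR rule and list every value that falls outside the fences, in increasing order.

3837, 3937

IQR = Q3 − Q1 = 2252.00 − 1293.00 = 959.00.
Lower fence = Q1 − 1.5·IQR = 1293.00 − 1438.50 = -145.50.
Upper fence = Q3 + 1.5·IQR = 2252.00 + 1438.50 = 3690.50.
3837 > 3690.50 → outlier.
3937 > 3690.50 → outlier.
All remaining values lie within [-145.50, 3690.50].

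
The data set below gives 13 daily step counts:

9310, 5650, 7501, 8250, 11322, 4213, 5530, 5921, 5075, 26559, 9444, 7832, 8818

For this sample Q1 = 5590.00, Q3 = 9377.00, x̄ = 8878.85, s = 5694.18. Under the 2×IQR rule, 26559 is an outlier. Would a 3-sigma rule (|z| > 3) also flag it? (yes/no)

z = (26559 − 8878.85) / 5694.18 = 3.10.
|z| = 3.10 > 3.

yes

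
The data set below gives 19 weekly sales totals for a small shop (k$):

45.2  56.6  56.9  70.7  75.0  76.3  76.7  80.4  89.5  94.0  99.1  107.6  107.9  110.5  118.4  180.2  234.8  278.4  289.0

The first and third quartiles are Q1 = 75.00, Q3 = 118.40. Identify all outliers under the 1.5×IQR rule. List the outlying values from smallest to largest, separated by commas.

IQR = Q3 − Q1 = 118.40 − 75.00 = 43.40.
Lower fence = Q1 − 1.5·IQR = 75.00 − 65.10 = 9.90.
Upper fence = Q3 + 1.5·IQR = 118.40 + 65.10 = 183.50.
234.8 > 183.50 → outlier.
278.4 > 183.50 → outlier.
289.0 > 183.50 → outlier.
All remaining values lie within [9.90, 183.50].

234.8, 278.4, 289.0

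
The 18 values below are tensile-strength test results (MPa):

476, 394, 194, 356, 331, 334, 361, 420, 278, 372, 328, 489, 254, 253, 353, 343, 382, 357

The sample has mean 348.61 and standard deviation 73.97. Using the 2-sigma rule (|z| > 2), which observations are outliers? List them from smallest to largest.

194

Cutoffs at x̄ ± 2s: 348.61 ± 2·73.97 = [200.67, 496.55].
194: z = -2.09, |z| > 2 → outlier.
Every other value lies within [200.67, 496.55].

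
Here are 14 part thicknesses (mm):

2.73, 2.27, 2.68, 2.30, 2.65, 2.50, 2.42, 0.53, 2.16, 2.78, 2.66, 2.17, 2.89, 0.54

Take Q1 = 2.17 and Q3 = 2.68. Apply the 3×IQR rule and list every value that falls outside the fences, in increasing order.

0.53, 0.54

IQR = Q3 − Q1 = 2.68 − 2.17 = 0.51.
Lower fence = Q1 − 3·IQR = 2.17 − 1.53 = 0.64.
Upper fence = Q3 + 3·IQR = 2.68 + 1.53 = 4.21.
0.53 < 0.64 → outlier.
0.54 < 0.64 → outlier.
All remaining values lie within [0.64, 4.21].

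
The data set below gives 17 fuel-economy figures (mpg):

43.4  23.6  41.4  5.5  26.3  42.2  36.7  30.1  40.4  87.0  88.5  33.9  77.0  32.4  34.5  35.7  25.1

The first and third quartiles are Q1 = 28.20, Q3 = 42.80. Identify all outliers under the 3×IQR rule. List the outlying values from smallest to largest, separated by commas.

IQR = Q3 − Q1 = 42.80 − 28.20 = 14.60.
Lower fence = Q1 − 3·IQR = 28.20 − 43.80 = -15.60.
Upper fence = Q3 + 3·IQR = 42.80 + 43.80 = 86.60.
87.0 > 86.60 → outlier.
88.5 > 86.60 → outlier.
All remaining values lie within [-15.60, 86.60].

87.0, 88.5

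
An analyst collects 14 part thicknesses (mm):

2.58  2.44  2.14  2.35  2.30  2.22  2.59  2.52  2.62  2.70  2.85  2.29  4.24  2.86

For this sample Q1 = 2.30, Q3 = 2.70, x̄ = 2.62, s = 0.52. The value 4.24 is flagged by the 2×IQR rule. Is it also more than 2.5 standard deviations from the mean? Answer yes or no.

yes

z = (4.24 − 2.62) / 0.52 = 3.12.
|z| = 3.12 > 2.5.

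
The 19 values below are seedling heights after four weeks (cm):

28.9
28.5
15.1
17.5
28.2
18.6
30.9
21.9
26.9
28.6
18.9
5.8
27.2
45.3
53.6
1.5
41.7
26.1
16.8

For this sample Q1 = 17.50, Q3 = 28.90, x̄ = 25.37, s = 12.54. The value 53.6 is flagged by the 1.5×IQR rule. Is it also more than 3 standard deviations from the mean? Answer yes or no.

no

z = (53.6 − 25.37) / 12.54 = 2.25.
|z| = 2.25 ≤ 3.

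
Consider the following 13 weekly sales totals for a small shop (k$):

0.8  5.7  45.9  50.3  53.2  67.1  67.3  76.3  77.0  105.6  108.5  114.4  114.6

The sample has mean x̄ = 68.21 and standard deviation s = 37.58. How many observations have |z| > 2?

Cutoffs: x̄ ± 2s = [-6.95, 143.37].
Every value lies within the cutoffs.

0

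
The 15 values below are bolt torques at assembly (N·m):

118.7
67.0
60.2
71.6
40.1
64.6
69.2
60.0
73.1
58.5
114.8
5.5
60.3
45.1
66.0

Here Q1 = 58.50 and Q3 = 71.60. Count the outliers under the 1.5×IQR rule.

3

IQR = 13.10; fences at 58.50 − 19.65 = 38.85 and 71.60 + 19.65 = 91.25.
Outside the cutoffs: 5.5, 114.8, 118.7.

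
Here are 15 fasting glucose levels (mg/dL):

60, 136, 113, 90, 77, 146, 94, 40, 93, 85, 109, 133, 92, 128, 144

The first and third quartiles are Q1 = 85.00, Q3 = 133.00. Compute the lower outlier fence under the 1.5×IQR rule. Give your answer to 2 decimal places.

13.00

IQR = Q3 − Q1 = 133.00 − 85.00 = 48.00.
Lower fence = Q1 − 1.5·IQR = 85.00 − 72.00 = 13.00.
Upper fence = Q3 + 1.5·IQR = 133.00 + 72.00 = 205.00.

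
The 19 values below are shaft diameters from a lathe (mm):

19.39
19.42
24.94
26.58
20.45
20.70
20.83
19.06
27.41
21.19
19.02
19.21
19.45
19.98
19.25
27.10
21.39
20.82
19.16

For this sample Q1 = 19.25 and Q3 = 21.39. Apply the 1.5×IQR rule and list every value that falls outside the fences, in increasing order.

24.94, 26.58, 27.10, 27.41

IQR = Q3 − Q1 = 21.39 − 19.25 = 2.14.
Lower fence = Q1 − 1.5·IQR = 19.25 − 3.21 = 16.04.
Upper fence = Q3 + 1.5·IQR = 21.39 + 3.21 = 24.60.
24.94 > 24.60 → outlier.
26.58 > 24.60 → outlier.
27.10 > 24.60 → outlier.
27.41 > 24.60 → outlier.
All remaining values lie within [16.04, 24.60].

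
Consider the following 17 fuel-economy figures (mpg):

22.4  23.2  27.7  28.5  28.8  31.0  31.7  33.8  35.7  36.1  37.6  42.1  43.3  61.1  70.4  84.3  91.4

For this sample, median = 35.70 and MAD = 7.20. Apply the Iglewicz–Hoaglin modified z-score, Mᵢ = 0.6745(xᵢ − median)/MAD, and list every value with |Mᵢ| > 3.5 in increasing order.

84.3, 91.4

|Mᵢ| > 3.5 ⇔ |xᵢ − 35.70| > 3.5·7.20/0.6745 = 37.36.
So outliers lie outside [-1.66, 73.06].
84.3: M = 4.55 → outlier.
91.4: M = 5.22 → outlier.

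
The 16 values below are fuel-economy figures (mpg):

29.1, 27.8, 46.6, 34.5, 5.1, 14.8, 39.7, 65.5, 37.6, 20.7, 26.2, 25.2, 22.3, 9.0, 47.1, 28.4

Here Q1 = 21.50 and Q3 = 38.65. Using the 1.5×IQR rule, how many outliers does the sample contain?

IQR = 17.15; fences at 21.50 − 25.725 = -4.225 and 38.65 + 25.725 = 64.375.
Outside the cutoffs: 65.5.

1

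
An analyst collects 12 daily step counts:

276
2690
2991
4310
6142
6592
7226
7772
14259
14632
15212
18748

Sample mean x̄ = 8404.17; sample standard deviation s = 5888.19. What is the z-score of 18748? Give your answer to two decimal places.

1.76

z = (18748 − 8404.17) / 5888.19 = 1.76.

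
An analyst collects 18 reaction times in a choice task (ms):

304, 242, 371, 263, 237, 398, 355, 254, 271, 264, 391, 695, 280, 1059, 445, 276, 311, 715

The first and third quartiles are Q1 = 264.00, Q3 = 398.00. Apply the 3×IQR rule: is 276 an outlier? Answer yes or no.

IQR = Q3 − Q1 = 398.00 − 264.00 = 134.00.
Lower fence = Q1 − 3·IQR = 264.00 − 402.00 = -138.00.
Upper fence = Q3 + 3·IQR = 398.00 + 402.00 = 800.00.
276 lies within [-138.00, 800.00].

no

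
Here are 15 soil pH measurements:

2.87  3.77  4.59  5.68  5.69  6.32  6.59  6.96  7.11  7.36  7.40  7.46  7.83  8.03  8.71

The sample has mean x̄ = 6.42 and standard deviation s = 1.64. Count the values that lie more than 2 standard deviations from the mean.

Cutoffs: x̄ ± 2s = [3.14, 9.70].
Outside the cutoffs: 2.87.

1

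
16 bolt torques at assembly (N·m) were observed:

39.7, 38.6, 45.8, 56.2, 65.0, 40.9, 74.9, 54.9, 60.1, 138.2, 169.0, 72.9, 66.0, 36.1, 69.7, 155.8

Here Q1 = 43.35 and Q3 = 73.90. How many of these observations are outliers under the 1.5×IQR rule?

3

IQR = 30.55; fences at 43.35 − 45.825 = -2.475 and 73.90 + 45.825 = 119.725.
Outside the cutoffs: 138.2, 155.8, 169.0.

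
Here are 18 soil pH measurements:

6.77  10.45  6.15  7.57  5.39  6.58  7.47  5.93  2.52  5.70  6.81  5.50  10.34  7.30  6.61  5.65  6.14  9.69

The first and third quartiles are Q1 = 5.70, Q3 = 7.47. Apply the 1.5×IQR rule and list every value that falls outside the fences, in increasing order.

IQR = Q3 − Q1 = 7.47 − 5.70 = 1.77.
Lower fence = Q1 − 1.5·IQR = 5.70 − 2.655 = 3.045.
Upper fence = Q3 + 1.5·IQR = 7.47 + 2.655 = 10.125.
2.52 < 3.045 → outlier.
10.34 > 10.125 → outlier.
10.45 > 10.125 → outlier.
All remaining values lie within [3.045, 10.125].

2.52, 10.34, 10.45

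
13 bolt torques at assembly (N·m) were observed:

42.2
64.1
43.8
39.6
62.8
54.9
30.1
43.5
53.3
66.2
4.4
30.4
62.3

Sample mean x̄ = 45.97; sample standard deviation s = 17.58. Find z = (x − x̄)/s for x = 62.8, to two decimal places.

0.96

z = (62.8 − 45.97) / 17.58 = 0.96.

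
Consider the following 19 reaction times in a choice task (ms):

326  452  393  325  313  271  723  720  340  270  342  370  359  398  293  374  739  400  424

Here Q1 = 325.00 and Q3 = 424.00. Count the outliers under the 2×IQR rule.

IQR = 99.00; fences at 325.00 − 198.00 = 127.00 and 424.00 + 198.00 = 622.00.
Outside the cutoffs: 720, 723, 739.

3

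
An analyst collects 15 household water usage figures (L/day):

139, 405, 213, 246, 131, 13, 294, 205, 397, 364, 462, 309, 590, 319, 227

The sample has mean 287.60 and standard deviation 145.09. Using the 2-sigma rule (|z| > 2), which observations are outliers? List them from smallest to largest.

Cutoffs at x̄ ± 2s: 287.60 ± 2·145.09 = [-2.58, 577.78].
590: z = 2.08, |z| > 2 → outlier.
Every other value lies within [-2.58, 577.78].

590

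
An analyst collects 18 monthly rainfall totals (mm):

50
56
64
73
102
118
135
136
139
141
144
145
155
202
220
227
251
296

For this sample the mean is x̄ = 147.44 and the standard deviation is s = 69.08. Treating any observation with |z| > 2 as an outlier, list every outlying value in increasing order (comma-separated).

296

Cutoffs at x̄ ± 2s: 147.44 ± 2·69.08 = [9.28, 285.60].
296: z = 2.15, |z| > 2 → outlier.
Every other value lies within [9.28, 285.60].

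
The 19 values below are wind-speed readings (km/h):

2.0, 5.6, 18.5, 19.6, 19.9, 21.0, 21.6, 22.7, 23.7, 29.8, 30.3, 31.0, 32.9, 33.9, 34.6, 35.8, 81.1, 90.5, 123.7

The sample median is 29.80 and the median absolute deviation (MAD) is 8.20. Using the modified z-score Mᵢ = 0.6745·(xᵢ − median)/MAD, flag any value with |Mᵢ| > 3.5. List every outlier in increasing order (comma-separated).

|Mᵢ| > 3.5 ⇔ |xᵢ − 29.80| > 3.5·8.20/0.6745 = 42.55.
So outliers lie outside [-12.75, 72.35].
81.1: M = 4.22 → outlier.
90.5: M = 4.99 → outlier.
123.7: M = 7.72 → outlier.

81.1, 90.5, 123.7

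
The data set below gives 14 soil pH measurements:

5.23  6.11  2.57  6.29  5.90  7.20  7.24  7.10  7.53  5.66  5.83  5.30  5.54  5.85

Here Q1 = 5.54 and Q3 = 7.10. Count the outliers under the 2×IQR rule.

0

IQR = 1.56; fences at 5.54 − 3.12 = 2.42 and 7.10 + 3.12 = 10.22.
Every value lies within the cutoffs.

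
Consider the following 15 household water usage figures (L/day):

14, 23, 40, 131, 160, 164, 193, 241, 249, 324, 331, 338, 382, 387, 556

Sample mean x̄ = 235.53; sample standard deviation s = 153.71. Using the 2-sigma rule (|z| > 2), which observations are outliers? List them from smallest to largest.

556

Cutoffs at x̄ ± 2s: 235.53 ± 2·153.71 = [-71.89, 542.95].
556: z = 2.08, |z| > 2 → outlier.
Every other value lies within [-71.89, 542.95].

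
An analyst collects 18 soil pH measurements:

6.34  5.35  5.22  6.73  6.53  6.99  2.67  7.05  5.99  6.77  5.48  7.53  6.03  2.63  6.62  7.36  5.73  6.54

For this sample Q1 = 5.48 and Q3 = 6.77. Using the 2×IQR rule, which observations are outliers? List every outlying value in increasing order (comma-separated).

2.63, 2.67

IQR = Q3 − Q1 = 6.77 − 5.48 = 1.29.
Lower fence = Q1 − 2·IQR = 5.48 − 2.58 = 2.90.
Upper fence = Q3 + 2·IQR = 6.77 + 2.58 = 9.35.
2.63 < 2.90 → outlier.
2.67 < 2.90 → outlier.
All remaining values lie within [2.90, 9.35].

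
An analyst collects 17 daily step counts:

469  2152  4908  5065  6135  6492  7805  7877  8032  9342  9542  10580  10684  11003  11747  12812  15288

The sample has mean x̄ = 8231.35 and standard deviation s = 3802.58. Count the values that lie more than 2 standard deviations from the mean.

1

Cutoffs: x̄ ± 2s = [626.19, 15836.51].
Outside the cutoffs: 469.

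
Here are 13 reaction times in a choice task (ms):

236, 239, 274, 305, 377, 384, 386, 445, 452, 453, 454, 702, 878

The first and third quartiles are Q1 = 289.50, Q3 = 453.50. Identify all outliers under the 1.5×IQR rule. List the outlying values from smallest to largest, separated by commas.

702, 878

IQR = Q3 − Q1 = 453.50 − 289.50 = 164.00.
Lower fence = Q1 − 1.5·IQR = 289.50 − 246.00 = 43.50.
Upper fence = Q3 + 1.5·IQR = 453.50 + 246.00 = 699.50.
702 > 699.50 → outlier.
878 > 699.50 → outlier.
All remaining values lie within [43.50, 699.50].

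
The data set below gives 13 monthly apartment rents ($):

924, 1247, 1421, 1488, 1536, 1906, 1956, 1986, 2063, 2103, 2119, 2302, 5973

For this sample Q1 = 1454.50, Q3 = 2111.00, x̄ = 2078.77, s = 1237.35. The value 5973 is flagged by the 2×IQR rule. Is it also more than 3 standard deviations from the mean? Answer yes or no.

yes

z = (5973 − 2078.77) / 1237.35 = 3.15.
|z| = 3.15 > 3.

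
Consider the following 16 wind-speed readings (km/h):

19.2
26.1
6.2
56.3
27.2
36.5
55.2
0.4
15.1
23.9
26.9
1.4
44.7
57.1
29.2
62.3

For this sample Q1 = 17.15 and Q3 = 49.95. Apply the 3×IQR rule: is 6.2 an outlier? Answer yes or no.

IQR = Q3 − Q1 = 49.95 − 17.15 = 32.80.
Lower fence = Q1 − 3·IQR = 17.15 − 98.40 = -81.25.
Upper fence = Q3 + 3·IQR = 49.95 + 98.40 = 148.35.
6.2 lies within [-81.25, 148.35].

no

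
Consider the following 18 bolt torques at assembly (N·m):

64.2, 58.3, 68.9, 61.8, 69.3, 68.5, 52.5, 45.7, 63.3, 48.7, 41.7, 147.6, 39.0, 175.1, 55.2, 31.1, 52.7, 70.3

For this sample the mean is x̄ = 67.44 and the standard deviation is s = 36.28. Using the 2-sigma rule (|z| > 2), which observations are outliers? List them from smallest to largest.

147.6, 175.1

Cutoffs at x̄ ± 2s: 67.44 ± 2·36.28 = [-5.12, 140.00].
147.6: z = 2.21, |z| > 2 → outlier.
175.1: z = 2.97, |z| > 2 → outlier.
Every other value lies within [-5.12, 140.00].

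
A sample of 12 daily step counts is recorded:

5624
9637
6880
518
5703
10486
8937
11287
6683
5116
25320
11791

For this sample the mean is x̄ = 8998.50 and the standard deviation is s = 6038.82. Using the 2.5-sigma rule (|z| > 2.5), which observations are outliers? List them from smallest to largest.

Cutoffs at x̄ ± 2.5s: 8998.50 ± 2.5·6038.82 = [-6098.55, 24095.55].
25320: z = 2.70, |z| > 2.5 → outlier.
Every other value lies within [-6098.55, 24095.55].

25320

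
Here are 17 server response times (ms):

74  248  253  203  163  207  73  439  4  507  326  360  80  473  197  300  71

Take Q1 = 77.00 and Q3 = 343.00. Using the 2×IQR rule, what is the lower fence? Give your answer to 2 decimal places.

-455.00

IQR = Q3 − Q1 = 343.00 − 77.00 = 266.00.
Lower fence = Q1 − 2·IQR = 77.00 − 532.00 = -455.00.
Upper fence = Q3 + 2·IQR = 343.00 + 532.00 = 875.00.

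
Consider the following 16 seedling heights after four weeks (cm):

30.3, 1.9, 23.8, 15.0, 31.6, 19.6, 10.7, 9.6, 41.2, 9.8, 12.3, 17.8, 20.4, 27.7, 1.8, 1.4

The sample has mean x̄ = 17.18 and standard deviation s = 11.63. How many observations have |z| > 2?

1

Cutoffs: x̄ ± 2s = [-6.08, 40.44].
Outside the cutoffs: 41.2.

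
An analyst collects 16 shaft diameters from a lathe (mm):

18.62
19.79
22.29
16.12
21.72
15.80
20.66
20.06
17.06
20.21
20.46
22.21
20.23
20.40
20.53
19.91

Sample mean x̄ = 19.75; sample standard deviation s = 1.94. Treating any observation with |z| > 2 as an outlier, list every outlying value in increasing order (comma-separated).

Cutoffs at x̄ ± 2s: 19.75 ± 2·1.94 = [15.87, 23.63].
15.80: z = -2.04, |z| > 2 → outlier.
Every other value lies within [15.87, 23.63].

15.80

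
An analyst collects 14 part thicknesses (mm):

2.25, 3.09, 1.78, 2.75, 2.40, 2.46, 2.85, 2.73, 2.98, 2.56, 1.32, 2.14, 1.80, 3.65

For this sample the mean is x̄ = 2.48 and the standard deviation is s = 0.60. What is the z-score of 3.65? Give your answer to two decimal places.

z = (3.65 − 2.48) / 0.60 = 1.95.

1.95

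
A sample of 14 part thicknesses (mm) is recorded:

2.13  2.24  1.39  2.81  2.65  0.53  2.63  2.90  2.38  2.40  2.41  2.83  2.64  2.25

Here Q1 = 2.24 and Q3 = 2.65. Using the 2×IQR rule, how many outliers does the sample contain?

IQR = 0.41; fences at 2.24 − 0.82 = 1.42 and 2.65 + 0.82 = 3.47.
Outside the cutoffs: 0.53, 1.39.

2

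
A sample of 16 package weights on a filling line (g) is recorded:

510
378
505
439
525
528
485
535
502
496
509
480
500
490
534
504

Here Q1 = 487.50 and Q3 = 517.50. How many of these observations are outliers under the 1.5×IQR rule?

2

IQR = 30.00; fences at 487.50 − 45.00 = 442.50 and 517.50 + 45.00 = 562.50.
Outside the cutoffs: 378, 439.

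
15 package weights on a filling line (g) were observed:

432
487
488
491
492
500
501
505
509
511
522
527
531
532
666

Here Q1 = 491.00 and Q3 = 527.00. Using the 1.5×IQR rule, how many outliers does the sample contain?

IQR = 36.00; fences at 491.00 − 54.00 = 437.00 and 527.00 + 54.00 = 581.00.
Outside the cutoffs: 432, 666.

2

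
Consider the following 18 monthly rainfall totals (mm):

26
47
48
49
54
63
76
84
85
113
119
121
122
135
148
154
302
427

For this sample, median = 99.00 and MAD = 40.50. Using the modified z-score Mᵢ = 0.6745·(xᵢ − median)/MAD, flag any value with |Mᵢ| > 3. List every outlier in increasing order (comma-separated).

302, 427

|Mᵢ| > 3 ⇔ |xᵢ − 99.00| > 3·40.50/0.6745 = 180.13.
So outliers lie outside [-81.13, 279.13].
302: M = 3.38 → outlier.
427: M = 5.46 → outlier.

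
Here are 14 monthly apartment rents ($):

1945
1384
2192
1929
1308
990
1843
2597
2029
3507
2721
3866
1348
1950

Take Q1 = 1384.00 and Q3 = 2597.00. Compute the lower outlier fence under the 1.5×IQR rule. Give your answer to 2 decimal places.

IQR = Q3 − Q1 = 2597.00 − 1384.00 = 1213.00.
Lower fence = Q1 − 1.5·IQR = 1384.00 − 1819.50 = -435.50.
Upper fence = Q3 + 1.5·IQR = 2597.00 + 1819.50 = 4416.50.

-435.50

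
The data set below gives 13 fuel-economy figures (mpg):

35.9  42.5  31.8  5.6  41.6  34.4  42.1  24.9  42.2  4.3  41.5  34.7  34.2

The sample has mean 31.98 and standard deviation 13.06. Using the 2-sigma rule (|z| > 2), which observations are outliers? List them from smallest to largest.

Cutoffs at x̄ ± 2s: 31.98 ± 2·13.06 = [5.86, 58.10].
4.3: z = -2.12, |z| > 2 → outlier.
5.6: z = -2.02, |z| > 2 → outlier.
Every other value lies within [5.86, 58.10].

4.3, 5.6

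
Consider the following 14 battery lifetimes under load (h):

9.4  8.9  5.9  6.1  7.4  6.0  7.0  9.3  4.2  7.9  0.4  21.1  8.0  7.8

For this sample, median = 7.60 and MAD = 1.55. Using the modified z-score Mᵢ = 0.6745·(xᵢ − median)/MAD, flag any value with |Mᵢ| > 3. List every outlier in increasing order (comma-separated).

|Mᵢ| > 3 ⇔ |xᵢ − 7.60| > 3·1.55/0.6745 = 6.89.
So outliers lie outside [0.71, 14.49].
0.4: M = -3.13 → outlier.
21.1: M = 5.87 → outlier.

0.4, 21.1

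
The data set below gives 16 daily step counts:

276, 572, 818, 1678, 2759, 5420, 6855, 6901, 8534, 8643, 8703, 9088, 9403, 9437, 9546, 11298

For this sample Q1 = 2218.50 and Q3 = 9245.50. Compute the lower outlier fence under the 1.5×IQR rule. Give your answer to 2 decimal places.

-8322.00

IQR = Q3 − Q1 = 9245.50 − 2218.50 = 7027.00.
Lower fence = Q1 − 1.5·IQR = 2218.50 − 10540.50 = -8322.00.
Upper fence = Q3 + 1.5·IQR = 9245.50 + 10540.50 = 19786.00.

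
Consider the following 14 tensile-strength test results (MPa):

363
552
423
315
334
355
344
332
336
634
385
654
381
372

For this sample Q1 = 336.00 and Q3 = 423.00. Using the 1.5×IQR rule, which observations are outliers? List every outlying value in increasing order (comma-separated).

IQR = Q3 − Q1 = 423.00 − 336.00 = 87.00.
Lower fence = Q1 − 1.5·IQR = 336.00 − 130.50 = 205.50.
Upper fence = Q3 + 1.5·IQR = 423.00 + 130.50 = 553.50.
634 > 553.50 → outlier.
654 > 553.50 → outlier.
All remaining values lie within [205.50, 553.50].

634, 654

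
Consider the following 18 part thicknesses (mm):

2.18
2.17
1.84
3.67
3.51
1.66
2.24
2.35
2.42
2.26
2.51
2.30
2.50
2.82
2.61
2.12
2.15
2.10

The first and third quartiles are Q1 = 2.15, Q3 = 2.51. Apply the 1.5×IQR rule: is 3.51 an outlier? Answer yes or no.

IQR = Q3 − Q1 = 2.51 − 2.15 = 0.36.
Lower fence = Q1 − 1.5·IQR = 2.15 − 0.54 = 1.61.
Upper fence = Q3 + 1.5·IQR = 2.51 + 0.54 = 3.05.
3.51 lies above the upper fence.

yes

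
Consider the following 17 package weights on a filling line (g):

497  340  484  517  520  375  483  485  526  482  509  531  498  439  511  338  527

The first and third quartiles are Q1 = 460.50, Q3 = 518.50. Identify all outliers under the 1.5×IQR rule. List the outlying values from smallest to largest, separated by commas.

IQR = Q3 − Q1 = 518.50 − 460.50 = 58.00.
Lower fence = Q1 − 1.5·IQR = 460.50 − 87.00 = 373.50.
Upper fence = Q3 + 1.5·IQR = 518.50 + 87.00 = 605.50.
338 < 373.50 → outlier.
340 < 373.50 → outlier.
All remaining values lie within [373.50, 605.50].

338, 340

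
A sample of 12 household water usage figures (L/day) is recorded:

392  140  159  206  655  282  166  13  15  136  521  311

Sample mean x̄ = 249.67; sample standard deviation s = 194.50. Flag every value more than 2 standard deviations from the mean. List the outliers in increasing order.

Cutoffs at x̄ ± 2s: 249.67 ± 2·194.50 = [-139.33, 638.67].
655: z = 2.08, |z| > 2 → outlier.
Every other value lies within [-139.33, 638.67].

655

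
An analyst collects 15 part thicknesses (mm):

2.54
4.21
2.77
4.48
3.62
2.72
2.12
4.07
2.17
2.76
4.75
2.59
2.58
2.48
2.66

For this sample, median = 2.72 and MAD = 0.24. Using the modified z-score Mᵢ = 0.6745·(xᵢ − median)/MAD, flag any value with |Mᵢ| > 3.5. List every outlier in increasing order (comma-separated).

4.07, 4.21, 4.48, 4.75

|Mᵢ| > 3.5 ⇔ |xᵢ − 2.72| > 3.5·0.24/0.6745 = 1.25.
So outliers lie outside [1.47, 3.97].
4.07: M = 3.79 → outlier.
4.21: M = 4.19 → outlier.
4.48: M = 4.95 → outlier.
4.75: M = 5.71 → outlier.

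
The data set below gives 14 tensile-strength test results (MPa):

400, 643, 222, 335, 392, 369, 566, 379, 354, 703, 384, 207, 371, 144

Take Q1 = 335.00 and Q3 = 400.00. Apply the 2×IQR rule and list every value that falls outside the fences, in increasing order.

IQR = Q3 − Q1 = 400.00 − 335.00 = 65.00.
Lower fence = Q1 − 2·IQR = 335.00 − 130.00 = 205.00.
Upper fence = Q3 + 2·IQR = 400.00 + 130.00 = 530.00.
144 < 205.00 → outlier.
566 > 530.00 → outlier.
643 > 530.00 → outlier.
703 > 530.00 → outlier.
All remaining values lie within [205.00, 530.00].

144, 566, 643, 703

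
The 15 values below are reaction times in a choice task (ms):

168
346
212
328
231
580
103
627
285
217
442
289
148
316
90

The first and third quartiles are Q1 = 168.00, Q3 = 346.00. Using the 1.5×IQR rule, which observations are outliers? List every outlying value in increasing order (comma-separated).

IQR = Q3 − Q1 = 346.00 − 168.00 = 178.00.
Lower fence = Q1 − 1.5·IQR = 168.00 − 267.00 = -99.00.
Upper fence = Q3 + 1.5·IQR = 346.00 + 267.00 = 613.00.
627 > 613.00 → outlier.
All remaining values lie within [-99.00, 613.00].

627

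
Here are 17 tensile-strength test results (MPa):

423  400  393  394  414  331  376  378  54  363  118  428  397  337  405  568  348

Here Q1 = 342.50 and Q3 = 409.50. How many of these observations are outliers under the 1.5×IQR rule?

3

IQR = 67.00; fences at 342.50 − 100.50 = 242.00 and 409.50 + 100.50 = 510.00.
Outside the cutoffs: 54, 118, 568.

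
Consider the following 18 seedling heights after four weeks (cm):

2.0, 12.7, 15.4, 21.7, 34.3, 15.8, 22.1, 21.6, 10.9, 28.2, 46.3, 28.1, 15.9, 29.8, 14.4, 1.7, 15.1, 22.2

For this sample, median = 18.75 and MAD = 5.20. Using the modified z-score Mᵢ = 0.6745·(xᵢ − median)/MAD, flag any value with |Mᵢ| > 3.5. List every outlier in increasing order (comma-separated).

46.3

|Mᵢ| > 3.5 ⇔ |xᵢ − 18.75| > 3.5·5.20/0.6745 = 26.98.
So outliers lie outside [-8.23, 45.73].
46.3: M = 3.57 → outlier.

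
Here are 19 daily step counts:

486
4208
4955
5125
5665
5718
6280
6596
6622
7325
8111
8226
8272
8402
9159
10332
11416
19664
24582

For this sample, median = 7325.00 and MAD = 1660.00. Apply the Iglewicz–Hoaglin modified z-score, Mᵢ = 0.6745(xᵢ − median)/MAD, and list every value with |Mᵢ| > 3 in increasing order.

19664, 24582

|Mᵢ| > 3 ⇔ |xᵢ − 7325.00| > 3·1660.00/0.6745 = 7383.25.
So outliers lie outside [-58.25, 14708.25].
19664: M = 5.01 → outlier.
24582: M = 7.01 → outlier.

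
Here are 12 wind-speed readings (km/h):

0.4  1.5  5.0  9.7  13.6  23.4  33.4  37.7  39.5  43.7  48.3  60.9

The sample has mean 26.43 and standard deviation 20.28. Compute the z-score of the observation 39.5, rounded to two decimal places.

0.64

z = (39.5 − 26.43) / 20.28 = 0.64.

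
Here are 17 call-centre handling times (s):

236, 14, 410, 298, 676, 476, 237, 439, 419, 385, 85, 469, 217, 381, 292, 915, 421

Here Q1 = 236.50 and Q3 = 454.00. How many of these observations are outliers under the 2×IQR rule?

IQR = 217.50; fences at 236.50 − 435.00 = -198.50 and 454.00 + 435.00 = 889.00.
Outside the cutoffs: 915.

1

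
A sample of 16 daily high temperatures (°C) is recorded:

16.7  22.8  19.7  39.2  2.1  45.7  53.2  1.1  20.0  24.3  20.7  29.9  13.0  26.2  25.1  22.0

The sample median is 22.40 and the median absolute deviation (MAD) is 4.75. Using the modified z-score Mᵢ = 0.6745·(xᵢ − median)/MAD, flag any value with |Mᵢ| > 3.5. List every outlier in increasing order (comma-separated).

53.2

|Mᵢ| > 3.5 ⇔ |xᵢ − 22.40| > 3.5·4.75/0.6745 = 24.65.
So outliers lie outside [-2.25, 47.05].
53.2: M = 4.37 → outlier.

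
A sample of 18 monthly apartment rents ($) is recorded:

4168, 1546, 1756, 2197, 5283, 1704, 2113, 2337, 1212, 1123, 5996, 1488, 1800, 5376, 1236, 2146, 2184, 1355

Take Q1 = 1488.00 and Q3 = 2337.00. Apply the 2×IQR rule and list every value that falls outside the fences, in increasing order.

4168, 5283, 5376, 5996

IQR = Q3 − Q1 = 2337.00 − 1488.00 = 849.00.
Lower fence = Q1 − 2·IQR = 1488.00 − 1698.00 = -210.00.
Upper fence = Q3 + 2·IQR = 2337.00 + 1698.00 = 4035.00.
4168 > 4035.00 → outlier.
5283 > 4035.00 → outlier.
5376 > 4035.00 → outlier.
5996 > 4035.00 → outlier.
All remaining values lie within [-210.00, 4035.00].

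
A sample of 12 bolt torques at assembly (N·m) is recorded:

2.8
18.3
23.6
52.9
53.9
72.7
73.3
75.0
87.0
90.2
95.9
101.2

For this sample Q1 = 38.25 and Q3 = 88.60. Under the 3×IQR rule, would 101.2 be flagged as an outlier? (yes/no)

no

IQR = Q3 − Q1 = 88.60 − 38.25 = 50.35.
Lower fence = Q1 − 3·IQR = 38.25 − 151.05 = -112.80.
Upper fence = Q3 + 3·IQR = 88.60 + 151.05 = 239.65.
101.2 lies within [-112.80, 239.65].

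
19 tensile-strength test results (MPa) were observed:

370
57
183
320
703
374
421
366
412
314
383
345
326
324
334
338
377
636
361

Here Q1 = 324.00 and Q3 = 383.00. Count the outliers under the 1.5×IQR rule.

IQR = 59.00; fences at 324.00 − 88.50 = 235.50 and 383.00 + 88.50 = 471.50.
Outside the cutoffs: 57, 183, 636, 703.

4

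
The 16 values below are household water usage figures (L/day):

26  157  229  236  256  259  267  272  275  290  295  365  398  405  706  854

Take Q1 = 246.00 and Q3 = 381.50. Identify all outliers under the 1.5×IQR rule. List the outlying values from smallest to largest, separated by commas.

IQR = Q3 − Q1 = 381.50 − 246.00 = 135.50.
Lower fence = Q1 − 1.5·IQR = 246.00 − 203.25 = 42.75.
Upper fence = Q3 + 1.5·IQR = 381.50 + 203.25 = 584.75.
26 < 42.75 → outlier.
706 > 584.75 → outlier.
854 > 584.75 → outlier.
All remaining values lie within [42.75, 584.75].

26, 706, 854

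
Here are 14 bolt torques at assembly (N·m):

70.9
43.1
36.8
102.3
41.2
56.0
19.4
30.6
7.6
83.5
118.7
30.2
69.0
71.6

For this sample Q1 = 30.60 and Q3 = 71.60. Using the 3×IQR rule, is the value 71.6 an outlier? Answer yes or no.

no

IQR = Q3 − Q1 = 71.60 − 30.60 = 41.00.
Lower fence = Q1 − 3·IQR = 30.60 − 123.00 = -92.40.
Upper fence = Q3 + 3·IQR = 71.60 + 123.00 = 194.60.
71.6 lies within [-92.40, 194.60].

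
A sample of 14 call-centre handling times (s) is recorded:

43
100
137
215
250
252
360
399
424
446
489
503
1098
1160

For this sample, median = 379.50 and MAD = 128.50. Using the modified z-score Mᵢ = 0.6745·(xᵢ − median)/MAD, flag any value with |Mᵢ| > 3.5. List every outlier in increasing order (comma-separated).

|Mᵢ| > 3.5 ⇔ |xᵢ − 379.50| > 3.5·128.50/0.6745 = 666.79.
So outliers lie outside [-287.29, 1046.29].
1098: M = 3.77 → outlier.
1160: M = 4.10 → outlier.

1098, 1160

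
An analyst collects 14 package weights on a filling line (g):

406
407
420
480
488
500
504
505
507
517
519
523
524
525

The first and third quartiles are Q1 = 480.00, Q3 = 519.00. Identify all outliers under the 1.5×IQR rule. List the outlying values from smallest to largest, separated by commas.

IQR = Q3 − Q1 = 519.00 − 480.00 = 39.00.
Lower fence = Q1 − 1.5·IQR = 480.00 − 58.50 = 421.50.
Upper fence = Q3 + 1.5·IQR = 519.00 + 58.50 = 577.50.
406 < 421.50 → outlier.
407 < 421.50 → outlier.
420 < 421.50 → outlier.
All remaining values lie within [421.50, 577.50].

406, 407, 420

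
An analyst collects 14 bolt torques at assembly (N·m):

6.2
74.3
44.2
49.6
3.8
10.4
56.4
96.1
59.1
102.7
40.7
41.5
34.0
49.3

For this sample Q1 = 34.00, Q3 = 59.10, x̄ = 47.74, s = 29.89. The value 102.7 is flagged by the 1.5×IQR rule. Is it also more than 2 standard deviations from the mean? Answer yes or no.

z = (102.7 − 47.74) / 29.89 = 1.84.
|z| = 1.84 ≤ 2.

no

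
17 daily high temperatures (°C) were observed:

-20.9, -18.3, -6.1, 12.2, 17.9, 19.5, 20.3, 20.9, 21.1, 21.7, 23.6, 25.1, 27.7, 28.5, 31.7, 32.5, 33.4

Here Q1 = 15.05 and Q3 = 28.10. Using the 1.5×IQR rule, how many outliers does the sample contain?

3

IQR = 13.05; fences at 15.05 − 19.575 = -4.525 and 28.10 + 19.575 = 47.675.
Outside the cutoffs: -20.9, -18.3, -6.1.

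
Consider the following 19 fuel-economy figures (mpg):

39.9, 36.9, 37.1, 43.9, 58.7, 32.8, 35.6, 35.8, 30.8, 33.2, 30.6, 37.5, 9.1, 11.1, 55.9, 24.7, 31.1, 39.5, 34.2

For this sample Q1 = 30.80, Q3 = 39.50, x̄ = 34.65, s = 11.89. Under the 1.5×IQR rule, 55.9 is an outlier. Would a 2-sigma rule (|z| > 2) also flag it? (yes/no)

z = (55.9 − 34.65) / 11.89 = 1.79.
|z| = 1.79 ≤ 2.

no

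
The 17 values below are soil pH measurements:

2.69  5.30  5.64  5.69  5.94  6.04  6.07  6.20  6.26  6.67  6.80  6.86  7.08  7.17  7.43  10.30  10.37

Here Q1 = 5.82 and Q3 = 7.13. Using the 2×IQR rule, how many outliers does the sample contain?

3

IQR = 1.31; fences at 5.82 − 2.62 = 3.20 and 7.13 + 2.62 = 9.75.
Outside the cutoffs: 2.69, 10.30, 10.37.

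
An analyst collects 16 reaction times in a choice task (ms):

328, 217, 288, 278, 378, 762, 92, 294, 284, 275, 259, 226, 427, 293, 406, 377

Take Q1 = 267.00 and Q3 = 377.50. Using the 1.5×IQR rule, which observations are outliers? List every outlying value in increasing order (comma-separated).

IQR = Q3 − Q1 = 377.50 − 267.00 = 110.50.
Lower fence = Q1 − 1.5·IQR = 267.00 − 165.75 = 101.25.
Upper fence = Q3 + 1.5·IQR = 377.50 + 165.75 = 543.25.
92 < 101.25 → outlier.
762 > 543.25 → outlier.
All remaining values lie within [101.25, 543.25].

92, 762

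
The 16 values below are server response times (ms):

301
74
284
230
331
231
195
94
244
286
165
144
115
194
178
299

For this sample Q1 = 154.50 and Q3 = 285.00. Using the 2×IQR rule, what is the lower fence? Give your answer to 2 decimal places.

-106.50

IQR = Q3 − Q1 = 285.00 − 154.50 = 130.50.
Lower fence = Q1 − 2·IQR = 154.50 − 261.00 = -106.50.
Upper fence = Q3 + 2·IQR = 285.00 + 261.00 = 546.00.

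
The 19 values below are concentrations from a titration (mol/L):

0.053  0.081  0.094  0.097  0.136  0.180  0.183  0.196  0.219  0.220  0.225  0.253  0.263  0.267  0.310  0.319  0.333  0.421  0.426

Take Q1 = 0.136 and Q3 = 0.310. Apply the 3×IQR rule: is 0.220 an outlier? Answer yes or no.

IQR = Q3 − Q1 = 0.310 − 0.136 = 0.174.
Lower fence = Q1 − 3·IQR = 0.136 − 0.522 = -0.386.
Upper fence = Q3 + 3·IQR = 0.310 + 0.522 = 0.832.
0.220 lies within [-0.386, 0.832].

no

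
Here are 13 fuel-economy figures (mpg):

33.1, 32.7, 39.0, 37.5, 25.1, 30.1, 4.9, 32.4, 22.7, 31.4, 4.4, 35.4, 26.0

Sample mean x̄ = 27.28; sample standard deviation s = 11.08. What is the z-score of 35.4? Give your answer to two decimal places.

z = (35.4 − 27.28) / 11.08 = 0.73.

0.73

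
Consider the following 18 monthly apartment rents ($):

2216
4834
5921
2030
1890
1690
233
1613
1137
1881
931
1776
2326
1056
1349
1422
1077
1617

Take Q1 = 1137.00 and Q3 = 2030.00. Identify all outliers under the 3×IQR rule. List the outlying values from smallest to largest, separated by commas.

4834, 5921

IQR = Q3 − Q1 = 2030.00 − 1137.00 = 893.00.
Lower fence = Q1 − 3·IQR = 1137.00 − 2679.00 = -1542.00.
Upper fence = Q3 + 3·IQR = 2030.00 + 2679.00 = 4709.00.
4834 > 4709.00 → outlier.
5921 > 4709.00 → outlier.
All remaining values lie within [-1542.00, 4709.00].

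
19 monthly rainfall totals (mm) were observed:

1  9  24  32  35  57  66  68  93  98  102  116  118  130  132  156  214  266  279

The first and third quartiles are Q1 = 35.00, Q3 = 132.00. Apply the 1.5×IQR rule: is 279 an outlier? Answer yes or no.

IQR = Q3 − Q1 = 132.00 − 35.00 = 97.00.
Lower fence = Q1 − 1.5·IQR = 35.00 − 145.50 = -110.50.
Upper fence = Q3 + 1.5·IQR = 132.00 + 145.50 = 277.50.
279 lies above the upper fence.

yes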